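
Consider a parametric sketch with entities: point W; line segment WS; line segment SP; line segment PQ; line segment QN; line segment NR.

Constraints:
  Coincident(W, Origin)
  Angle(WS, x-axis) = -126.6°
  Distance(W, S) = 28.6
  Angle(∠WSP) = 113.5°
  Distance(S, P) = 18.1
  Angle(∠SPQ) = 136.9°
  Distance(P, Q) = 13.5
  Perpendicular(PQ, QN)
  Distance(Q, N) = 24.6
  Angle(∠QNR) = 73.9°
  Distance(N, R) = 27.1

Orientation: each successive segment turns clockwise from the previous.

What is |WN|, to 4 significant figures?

22.57

W is at the origin; WS runs at -126.6° with length 28.6, so S = (-17.05, -22.96). ∠WSP = 113.5° gives SP at 166.9° from the x-axis; with |SP| = 18.1, P = (-34.68, -18.86). ∠SPQ = 136.9° gives PQ at 123.8° from the x-axis; with |PQ| = 13.5, Q = (-42.19, -7.640). PQ ⟂ QN, so QN runs at 33.80°; with |QN| = 24.6, N = (-21.75, 6.045). Then |WN| = |N − W| = 22.57.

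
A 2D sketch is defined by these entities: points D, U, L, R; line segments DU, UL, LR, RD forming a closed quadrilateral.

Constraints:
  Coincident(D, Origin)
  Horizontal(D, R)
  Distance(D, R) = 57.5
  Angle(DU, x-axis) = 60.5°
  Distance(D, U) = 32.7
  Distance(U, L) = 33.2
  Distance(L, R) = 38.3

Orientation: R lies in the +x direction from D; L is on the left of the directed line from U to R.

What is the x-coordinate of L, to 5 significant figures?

48.148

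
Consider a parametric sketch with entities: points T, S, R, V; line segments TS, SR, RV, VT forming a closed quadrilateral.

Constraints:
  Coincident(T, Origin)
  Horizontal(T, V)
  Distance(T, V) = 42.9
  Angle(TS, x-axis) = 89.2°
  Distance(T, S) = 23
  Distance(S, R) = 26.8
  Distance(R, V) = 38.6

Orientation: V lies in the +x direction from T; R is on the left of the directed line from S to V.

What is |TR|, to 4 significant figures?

42.09

Checks: |SR| = 26.80 ✓; |RV| = 38.60 ✓.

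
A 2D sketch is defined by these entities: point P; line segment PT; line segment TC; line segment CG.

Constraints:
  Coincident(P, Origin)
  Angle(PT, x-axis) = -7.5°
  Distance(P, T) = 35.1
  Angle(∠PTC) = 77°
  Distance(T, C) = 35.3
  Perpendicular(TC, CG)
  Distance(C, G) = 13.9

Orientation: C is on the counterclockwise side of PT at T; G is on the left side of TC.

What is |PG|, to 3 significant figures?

34.1

P is at the origin; PT runs at -7.5° with length 35.1, so T = 35.1·(cos -7.5°, sin -7.5°) = (34.8, -4.58). ∠PTC = 77.0°, so TC runs at -7.5° + (180° − 77.0°) = 95.5° from the x-axis; with |TC| = 35.3, C = T + 35.3·(cos 95.5°, sin 95.5°) = (31.4, 30.6). TC ⟂ CG; with |CG| = 13.9 on the left of TC, G = C + 13.9·(-0.995, -0.0958) = (17.6, 29.2). Then |PG| = |G − P| = 34.1.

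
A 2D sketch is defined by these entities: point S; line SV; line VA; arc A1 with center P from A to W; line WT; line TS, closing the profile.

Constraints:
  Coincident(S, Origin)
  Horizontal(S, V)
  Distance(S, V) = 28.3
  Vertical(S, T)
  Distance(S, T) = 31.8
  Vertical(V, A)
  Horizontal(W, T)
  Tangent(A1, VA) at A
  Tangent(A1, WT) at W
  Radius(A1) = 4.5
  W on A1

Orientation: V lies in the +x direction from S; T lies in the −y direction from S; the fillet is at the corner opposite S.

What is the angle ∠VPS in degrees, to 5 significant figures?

50.442°

S is at the origin; S and V share the same y with |SV| = 28.3 and V on the +x side, so V = (28.300, 0.0000). ST is vertical with |ST| = 31.8 and T on the −y side, so T = (0.0000, -31.800). The virtual corner opposite S is at (28.300, -31.800). Tangency of A1 to VA means the radius PA is perpendicular to VA and tangency of A1 to WT means the radius PW is perpendicular to WT, with radius 4.5, so the center P sits 4.5 in from both sides at P = (23.800, -27.300). Then cos ∠VPS = PV·PS / (|PV||PS|), giving 50.442°.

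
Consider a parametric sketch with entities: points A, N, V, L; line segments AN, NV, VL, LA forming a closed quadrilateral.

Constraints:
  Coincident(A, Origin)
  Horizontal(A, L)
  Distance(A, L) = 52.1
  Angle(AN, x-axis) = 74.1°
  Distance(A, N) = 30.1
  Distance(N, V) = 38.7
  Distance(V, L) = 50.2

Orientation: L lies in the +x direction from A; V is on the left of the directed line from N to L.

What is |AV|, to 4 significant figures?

64.12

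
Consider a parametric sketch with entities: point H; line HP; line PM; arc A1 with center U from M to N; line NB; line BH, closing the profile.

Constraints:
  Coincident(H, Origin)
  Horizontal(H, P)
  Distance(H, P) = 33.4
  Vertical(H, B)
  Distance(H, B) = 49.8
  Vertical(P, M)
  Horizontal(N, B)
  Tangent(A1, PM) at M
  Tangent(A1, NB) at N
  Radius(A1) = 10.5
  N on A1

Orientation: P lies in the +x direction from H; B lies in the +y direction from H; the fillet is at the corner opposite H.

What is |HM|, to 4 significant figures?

51.58

H is at the origin; H and P share the same y with |HP| = 33.4 and P on the +x side, so P = (33.40, 0.000). H and B share the same x with |HB| = 49.8 and B on the +y side, so B = (0.000, 49.80). The virtual corner opposite H is at (33.40, 49.80). The tangent condition forces UM to be normal to PM and the tangent condition forces UN to be normal to NB, with radius 10.5, so the center U sits 10.5 in from both sides at U = (22.90, 39.30). That places the tangent points at M = (33.40, 39.30) on PM and N = (22.90, 49.80) on NB. Then |HM| = |M − H| = 51.58.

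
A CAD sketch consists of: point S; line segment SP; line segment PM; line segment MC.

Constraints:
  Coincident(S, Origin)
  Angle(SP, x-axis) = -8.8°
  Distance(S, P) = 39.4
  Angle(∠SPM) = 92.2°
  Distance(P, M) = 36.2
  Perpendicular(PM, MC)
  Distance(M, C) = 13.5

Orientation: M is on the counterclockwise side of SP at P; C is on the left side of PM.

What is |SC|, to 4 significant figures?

45.73

S is at the origin; SP runs at -8.8° with length 39.4, so P = 39.4·(cos -8.8°, sin -8.8°) = (38.94, -6.028). ∠SPM = 92.2°, so PM runs at -8.8° + (180° − 92.2°) = 79.00° from the x-axis; with |PM| = 36.2, M = P + 36.2·(cos 79.00°, sin 79.00°) = (45.84, 29.51). PM is perpendicular to MC; with |MC| = 13.5 on the left of PM, C = M + 13.5·(-0.9816, 0.1908) = (32.59, 32.08). Then |SC| = |C − S| = 45.73.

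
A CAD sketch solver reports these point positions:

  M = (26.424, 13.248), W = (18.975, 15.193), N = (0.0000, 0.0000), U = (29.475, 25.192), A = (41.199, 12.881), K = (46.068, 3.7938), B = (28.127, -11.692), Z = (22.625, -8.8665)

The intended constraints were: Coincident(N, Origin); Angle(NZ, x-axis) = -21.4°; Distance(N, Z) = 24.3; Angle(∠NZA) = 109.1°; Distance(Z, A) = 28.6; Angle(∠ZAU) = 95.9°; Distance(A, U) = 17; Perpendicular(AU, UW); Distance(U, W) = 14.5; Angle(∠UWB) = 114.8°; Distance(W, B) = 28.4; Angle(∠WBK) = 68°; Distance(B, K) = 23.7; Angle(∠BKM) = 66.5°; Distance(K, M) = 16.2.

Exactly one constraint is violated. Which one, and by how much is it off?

Distance(K, M) = 16.2 — off by 5.60.

N = (0.00, 0.00) ✓; NZ at -21.40° ✓; |NZ| = 24.30 ✓; ∠NZA = 109.1° ✓; |ZA| = 28.60 ✓; ∠ZAU = 95.90° ✓; |AU| = 17.00 ✓; ∠(AU, UW) = 90.00° ✓; |UW| = 14.50 ✓; ∠UWB = 114.8° ✓; |WB| = 28.40 ✓; ∠WBK = 68.00° ✓; |BK| = 23.70 ✓; ∠BKM = 66.50° ✓; |KM| = 21.80 ✗.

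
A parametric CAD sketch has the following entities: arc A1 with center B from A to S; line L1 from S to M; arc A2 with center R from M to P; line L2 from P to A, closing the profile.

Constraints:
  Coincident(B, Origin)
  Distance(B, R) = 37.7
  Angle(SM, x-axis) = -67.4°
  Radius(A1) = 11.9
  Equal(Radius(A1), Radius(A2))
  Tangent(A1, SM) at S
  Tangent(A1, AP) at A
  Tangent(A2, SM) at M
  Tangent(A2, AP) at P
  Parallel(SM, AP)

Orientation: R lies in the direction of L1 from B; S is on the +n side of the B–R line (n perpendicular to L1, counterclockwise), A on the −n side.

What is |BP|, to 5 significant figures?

39.534

Tangency of A1 to both parallel lines with radius 11.9 puts S and A at B ± 11.9·n: S = (10.986, 4.5731), A = (-10.986, -4.5731). Equal radii place M and P the same way about R: M = R + 11.9·n = (25.474, -30.232), P = R − 11.9·n = (3.5017, -39.378). Then |BP| = |P − B| = 39.534.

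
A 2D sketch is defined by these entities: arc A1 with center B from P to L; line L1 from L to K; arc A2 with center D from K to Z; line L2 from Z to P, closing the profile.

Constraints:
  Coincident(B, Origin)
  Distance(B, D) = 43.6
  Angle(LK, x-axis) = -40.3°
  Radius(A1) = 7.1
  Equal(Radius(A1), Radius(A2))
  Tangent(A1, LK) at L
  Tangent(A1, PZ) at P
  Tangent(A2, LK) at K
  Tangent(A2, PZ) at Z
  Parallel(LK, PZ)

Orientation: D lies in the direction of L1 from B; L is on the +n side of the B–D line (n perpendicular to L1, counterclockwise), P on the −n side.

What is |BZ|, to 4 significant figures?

44.17

The slot axis is L1's direction at -40.3°, so u = (cos -40.3°, sin -40.3°) = (0.7627, -0.6468) and n = (−sin -40.3°, cos -40.3°) = (0.6468, 0.7627). B is at the origin and D lies 43.6 along u from B, so D = 43.6·u = (33.25, -28.20). Tangency of A1 to both parallel lines with radius 7.1 puts L and P at B ± 7.1·n: L = (4.592, 5.415), P = (-4.592, -5.415). Equal radii place K and Z the same way about D: K = D + 7.1·n = (37.84, -22.79), Z = D − 7.1·n = (28.66, -33.61). Then |BZ| = |Z − B| = 44.17.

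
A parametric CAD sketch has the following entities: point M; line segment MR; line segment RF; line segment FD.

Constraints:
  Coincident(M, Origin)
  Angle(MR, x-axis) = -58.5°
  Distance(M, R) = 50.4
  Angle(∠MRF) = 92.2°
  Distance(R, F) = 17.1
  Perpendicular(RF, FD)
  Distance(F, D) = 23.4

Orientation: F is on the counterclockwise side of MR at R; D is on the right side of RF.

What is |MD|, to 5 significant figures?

76.179

M is at the origin; MR runs at -58.5° with length 50.4, so R = 50.4·(cos -58.5°, sin -58.5°) = (26.334, -42.973). ∠MRF = 92.2°, so RF runs at -58.5° + (180° − 92.2°) = 29.300° from the x-axis; with |RF| = 17.1, F = R + 17.1·(cos 29.300°, sin 29.300°) = (41.246, -34.605). The perpendicularity gives FD at right angles to RF; with |FD| = 23.4 on the right of RF, D = F + 23.4·(0.48938, -0.87207) = (52.698, -55.011). Then |MD| = |D − M| = 76.179.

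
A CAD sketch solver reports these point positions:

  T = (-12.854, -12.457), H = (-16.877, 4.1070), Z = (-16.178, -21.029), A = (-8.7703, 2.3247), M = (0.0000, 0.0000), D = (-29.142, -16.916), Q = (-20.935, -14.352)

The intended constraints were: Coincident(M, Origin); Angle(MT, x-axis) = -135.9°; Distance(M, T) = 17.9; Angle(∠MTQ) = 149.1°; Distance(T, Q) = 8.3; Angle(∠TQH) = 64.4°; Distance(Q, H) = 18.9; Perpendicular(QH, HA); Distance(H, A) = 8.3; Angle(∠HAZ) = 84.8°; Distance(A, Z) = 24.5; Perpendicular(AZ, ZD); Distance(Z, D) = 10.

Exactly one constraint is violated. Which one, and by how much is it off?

Distance(Z, D) = 10 — off by 3.60.

M = (0.00, 0.00) ✓; MT at -135.9° ✓; |MT| = 17.90 ✓; ∠MTQ = 149.1° ✓; |TQ| = 8.300 ✓; ∠TQH = 64.40° ✓; |QH| = 18.90 ✓; ∠(QH, HA) = 90.00° ✓; |HA| = 8.300 ✓; ∠HAZ = 84.80° ✓; |AZ| = 24.50 ✓; ∠(AZ, ZD) = 90.00° ✓; |ZD| = 13.60 ✗.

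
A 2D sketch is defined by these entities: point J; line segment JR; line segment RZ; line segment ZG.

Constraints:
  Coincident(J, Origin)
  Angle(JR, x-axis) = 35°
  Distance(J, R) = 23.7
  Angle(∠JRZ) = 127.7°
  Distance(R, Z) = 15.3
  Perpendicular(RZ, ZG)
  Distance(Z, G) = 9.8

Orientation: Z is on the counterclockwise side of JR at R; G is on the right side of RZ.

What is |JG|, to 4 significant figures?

41.27

∠JRZ = 127.7°, so RZ runs at 35.0° + (180° − 127.7°) = 87.30° from the x-axis; with |RZ| = 15.3, Z = R + 15.3·(cos 87.30°, sin 87.30°) = (20.13, 28.88). RZ ⟂ ZG; with |ZG| = 9.8 on the right of RZ, G = Z + 9.8·(0.9989, -0.04711) = (29.92, 28.42). Then |JG| = |G − J| = 41.27.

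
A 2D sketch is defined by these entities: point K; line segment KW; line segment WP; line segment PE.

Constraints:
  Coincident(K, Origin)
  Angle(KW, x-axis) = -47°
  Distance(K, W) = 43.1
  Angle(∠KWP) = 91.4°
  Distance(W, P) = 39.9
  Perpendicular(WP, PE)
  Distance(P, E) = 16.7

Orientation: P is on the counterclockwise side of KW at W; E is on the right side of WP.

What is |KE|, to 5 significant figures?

72.468

∠KWP = 91.4°, so WP runs at -47.0° + (180° − 91.4°) = 41.600° from the x-axis; with |WP| = 39.9, P = W + 39.9·(cos 41.600°, sin 41.600°) = (59.231, -5.0307). WP is perpendicular to PE; with |PE| = 16.7 on the right of WP, E = P + 16.7·(0.66393, -0.74780) = (70.319, -17.519). Then |KE| = |E − K| = 72.468.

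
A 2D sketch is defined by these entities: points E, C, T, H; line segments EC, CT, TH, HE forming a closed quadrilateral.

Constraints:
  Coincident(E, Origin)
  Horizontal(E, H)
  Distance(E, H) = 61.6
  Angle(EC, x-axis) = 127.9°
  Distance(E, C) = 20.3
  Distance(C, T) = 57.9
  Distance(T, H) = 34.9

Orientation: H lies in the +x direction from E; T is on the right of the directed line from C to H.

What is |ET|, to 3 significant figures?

38.5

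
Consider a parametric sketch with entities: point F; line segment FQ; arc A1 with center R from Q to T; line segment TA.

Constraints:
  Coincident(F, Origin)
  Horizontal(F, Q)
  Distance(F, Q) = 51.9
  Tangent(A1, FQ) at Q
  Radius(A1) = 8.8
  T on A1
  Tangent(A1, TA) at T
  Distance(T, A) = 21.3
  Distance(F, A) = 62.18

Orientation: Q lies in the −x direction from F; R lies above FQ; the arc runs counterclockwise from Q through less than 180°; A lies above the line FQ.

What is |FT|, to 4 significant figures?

45.80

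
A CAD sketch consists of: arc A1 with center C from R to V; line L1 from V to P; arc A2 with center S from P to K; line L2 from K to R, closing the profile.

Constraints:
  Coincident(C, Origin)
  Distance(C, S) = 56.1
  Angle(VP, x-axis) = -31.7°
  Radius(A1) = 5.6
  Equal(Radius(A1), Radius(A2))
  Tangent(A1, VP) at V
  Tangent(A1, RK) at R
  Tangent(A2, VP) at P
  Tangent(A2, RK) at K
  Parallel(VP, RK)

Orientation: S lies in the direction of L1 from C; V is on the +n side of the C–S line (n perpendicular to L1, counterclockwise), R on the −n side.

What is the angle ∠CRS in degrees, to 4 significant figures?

84.30°

The slot axis is L1's direction at -31.7°, so u = (cos -31.7°, sin -31.7°) = (0.8508, -0.5255) and n = (−sin -31.7°, cos -31.7°) = (0.5255, 0.8508). C is at the origin and S lies 56.1 along u from C, so S = 56.1·u = (47.73, -29.48). Tangency of A1 to both parallel lines with radius 5.6 puts V and R at C ± 5.6·n: V = (2.943, 4.765), R = (-2.943, -4.765). Then cos ∠CRS = RC·RS / (|RC||RS|), giving 84.30°.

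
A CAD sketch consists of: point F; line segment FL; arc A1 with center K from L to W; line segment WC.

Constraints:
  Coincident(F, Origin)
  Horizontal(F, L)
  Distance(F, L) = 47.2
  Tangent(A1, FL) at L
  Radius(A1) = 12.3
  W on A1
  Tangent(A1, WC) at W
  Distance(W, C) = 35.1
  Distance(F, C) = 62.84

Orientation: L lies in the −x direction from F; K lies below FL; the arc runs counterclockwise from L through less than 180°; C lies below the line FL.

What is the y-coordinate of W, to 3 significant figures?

-18.6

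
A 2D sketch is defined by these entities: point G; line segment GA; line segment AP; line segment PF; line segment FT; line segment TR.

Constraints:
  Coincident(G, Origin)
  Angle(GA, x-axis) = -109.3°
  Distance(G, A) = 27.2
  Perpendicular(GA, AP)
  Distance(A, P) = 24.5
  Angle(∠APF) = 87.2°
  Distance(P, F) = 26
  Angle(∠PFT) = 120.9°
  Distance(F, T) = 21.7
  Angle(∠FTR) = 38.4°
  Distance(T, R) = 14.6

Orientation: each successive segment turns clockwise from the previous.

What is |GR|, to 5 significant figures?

10.842

G is at the origin; GA runs at -109.3° with length 27.2, so A = (-8.9900, -25.671). GA is perpendicular to AP, so AP runs at 160.70°; with |AP| = 24.5, P = (-32.113, -17.574). ∠APF = 87.2° gives PF at 67.900° from the x-axis; with |PF| = 26.0, F = (-22.331, 6.5160). ∠PFT = 120.9° gives FT at 8.8000° from the x-axis; with |FT| = 21.7, T = (-0.88673, 9.8358). ∠FTR = 38.4° gives TR at -132.80° from the x-axis; with |TR| = 14.6, R = (-10.807, -0.87670). Then |GR| = |R − G| = 10.842.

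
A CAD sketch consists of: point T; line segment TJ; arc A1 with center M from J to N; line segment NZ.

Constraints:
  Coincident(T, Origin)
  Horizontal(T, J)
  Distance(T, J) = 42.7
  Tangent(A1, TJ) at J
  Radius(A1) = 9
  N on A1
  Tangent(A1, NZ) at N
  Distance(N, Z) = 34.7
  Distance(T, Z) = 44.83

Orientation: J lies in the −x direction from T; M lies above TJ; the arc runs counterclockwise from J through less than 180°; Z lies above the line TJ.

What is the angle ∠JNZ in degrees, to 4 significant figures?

144.8°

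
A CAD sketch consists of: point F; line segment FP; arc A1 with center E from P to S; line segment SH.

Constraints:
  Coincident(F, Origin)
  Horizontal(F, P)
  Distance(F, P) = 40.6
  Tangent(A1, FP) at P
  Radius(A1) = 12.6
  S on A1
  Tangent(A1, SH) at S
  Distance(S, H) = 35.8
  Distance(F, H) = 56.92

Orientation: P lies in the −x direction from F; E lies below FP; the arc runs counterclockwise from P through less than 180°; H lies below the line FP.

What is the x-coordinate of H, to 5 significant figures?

-29.265

F is at the origin; F and P share the same y with |FP| = 40.6 and P on the −x side, so P = (-40.600, 0.0000). Since A1 is tangent to FP there, EP ⟂ FP, so E = P + (0, -12.6) = (-40.600, -12.600). Since ES ⟂ SH (tangency), |EH| = √(12.6² + 35.8²) = 37.953 regardless of where S sits on A1. So H lies on both circle(F, 56.92) and circle(E, 37.953); the below-FP intersection is H = (-29.265, -48.820). S is the foot of the tangent from H: S = (-50.694, -20.142).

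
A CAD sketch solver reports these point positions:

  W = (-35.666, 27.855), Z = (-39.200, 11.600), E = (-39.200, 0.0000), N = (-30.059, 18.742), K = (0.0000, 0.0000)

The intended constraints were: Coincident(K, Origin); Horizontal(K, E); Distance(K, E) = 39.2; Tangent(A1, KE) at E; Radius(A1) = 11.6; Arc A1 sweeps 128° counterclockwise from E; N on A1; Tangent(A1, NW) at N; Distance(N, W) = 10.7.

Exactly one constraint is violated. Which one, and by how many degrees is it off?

Tangent(A1, NW) at N — off by 6.40°.

K = (0.00, 0.00) ✓; K.y = 0.00, E.y = 0.00 ✓; |KE| = 39.20 ✓; ∠(ZE, EK) = 90.00° ✓; |ZE| = 11.60 ✓; bearing(Z→N) − bearing(Z→E) = 128.0° ✓; |ZN| = 11.60 ✓; ∠(ZN, NW) = 96.40° ✗; |NW| = 10.70 ✓.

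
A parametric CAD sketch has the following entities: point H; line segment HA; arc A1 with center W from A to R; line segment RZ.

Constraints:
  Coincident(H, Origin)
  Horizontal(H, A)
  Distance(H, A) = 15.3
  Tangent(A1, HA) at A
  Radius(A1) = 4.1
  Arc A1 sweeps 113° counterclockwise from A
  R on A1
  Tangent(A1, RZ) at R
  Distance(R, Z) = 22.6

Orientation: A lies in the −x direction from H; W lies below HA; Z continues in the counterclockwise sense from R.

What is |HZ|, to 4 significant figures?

28.42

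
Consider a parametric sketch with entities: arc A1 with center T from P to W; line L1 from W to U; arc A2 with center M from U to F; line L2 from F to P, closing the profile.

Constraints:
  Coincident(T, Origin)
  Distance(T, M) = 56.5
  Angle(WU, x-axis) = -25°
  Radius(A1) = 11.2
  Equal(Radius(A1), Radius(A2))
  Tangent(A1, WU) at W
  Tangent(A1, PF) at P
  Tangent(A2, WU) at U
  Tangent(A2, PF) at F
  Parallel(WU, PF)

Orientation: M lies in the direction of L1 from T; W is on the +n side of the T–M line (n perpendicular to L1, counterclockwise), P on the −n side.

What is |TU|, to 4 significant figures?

57.60

The slot axis is L1's direction at -25.0°, so u = (cos -25.0°, sin -25.0°) = (0.9063, -0.4226) and n = (−sin -25.0°, cos -25.0°) = (0.4226, 0.9063). T is at the origin and M lies 56.5 along u from T, so M = 56.5·u = (51.21, -23.88). Tangency of A1 to both parallel lines with radius 11.2 puts W and P at T ± 11.2·n: W = (4.733, 10.15), P = (-4.733, -10.15). Equal radii place U and F the same way about M: U = M + 11.2·n = (55.94, -13.73), F = M − 11.2·n = (46.47, -34.03). Then |TU| = |U − T| = 57.60.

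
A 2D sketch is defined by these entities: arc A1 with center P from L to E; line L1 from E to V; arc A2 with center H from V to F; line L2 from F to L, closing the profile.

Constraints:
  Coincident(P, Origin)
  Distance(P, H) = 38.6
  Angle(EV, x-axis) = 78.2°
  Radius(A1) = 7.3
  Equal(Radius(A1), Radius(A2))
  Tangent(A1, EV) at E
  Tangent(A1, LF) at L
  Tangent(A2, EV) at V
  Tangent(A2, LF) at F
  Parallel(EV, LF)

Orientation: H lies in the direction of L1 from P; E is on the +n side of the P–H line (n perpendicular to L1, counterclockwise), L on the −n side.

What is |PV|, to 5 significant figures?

39.284

The slot axis is L1's direction at 78.2°, so u = (cos 78.2°, sin 78.2°) = (0.20450, 0.97887) and n = (−sin 78.2°, cos 78.2°) = (-0.97887, 0.20450). P is at the origin and H lies 38.6 along u from P, so H = 38.6·u = (7.8935, 37.784). Tangency of A1 to both parallel lines with radius 7.3 puts E and L at P ± 7.3·n: E = (-7.1457, 1.4928), L = (7.1457, -1.4928). Equal radii place V and F the same way about H: V = H + 7.3·n = (0.74782, 39.277), F = H − 7.3·n = (15.039, 36.291). Then |PV| = |V − P| = 39.284.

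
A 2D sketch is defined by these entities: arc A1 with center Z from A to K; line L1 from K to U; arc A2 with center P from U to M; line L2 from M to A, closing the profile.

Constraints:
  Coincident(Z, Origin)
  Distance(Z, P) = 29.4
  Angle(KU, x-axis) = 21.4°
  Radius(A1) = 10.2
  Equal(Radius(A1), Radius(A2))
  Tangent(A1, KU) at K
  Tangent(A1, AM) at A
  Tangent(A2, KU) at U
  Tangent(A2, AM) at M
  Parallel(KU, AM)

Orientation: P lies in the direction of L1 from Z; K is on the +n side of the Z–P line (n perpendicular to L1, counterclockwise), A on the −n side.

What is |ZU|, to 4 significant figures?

31.12

The slot axis is L1's direction at 21.4°, so u = (cos 21.4°, sin 21.4°) = (0.9311, 0.3649) and n = (−sin 21.4°, cos 21.4°) = (-0.3649, 0.9311). Z is at the origin and P lies 29.4 along u from Z, so P = 29.4·u = (27.37, 10.73). Tangency of A1 to both parallel lines with radius 10.2 puts K and A at Z ± 10.2·n: K = (-3.722, 9.497), A = (3.722, -9.497). Equal radii place U and M the same way about P: U = P + 10.2·n = (23.65, 20.22), M = P − 10.2·n = (31.09, 1.231). Then |ZU| = |U − Z| = 31.12.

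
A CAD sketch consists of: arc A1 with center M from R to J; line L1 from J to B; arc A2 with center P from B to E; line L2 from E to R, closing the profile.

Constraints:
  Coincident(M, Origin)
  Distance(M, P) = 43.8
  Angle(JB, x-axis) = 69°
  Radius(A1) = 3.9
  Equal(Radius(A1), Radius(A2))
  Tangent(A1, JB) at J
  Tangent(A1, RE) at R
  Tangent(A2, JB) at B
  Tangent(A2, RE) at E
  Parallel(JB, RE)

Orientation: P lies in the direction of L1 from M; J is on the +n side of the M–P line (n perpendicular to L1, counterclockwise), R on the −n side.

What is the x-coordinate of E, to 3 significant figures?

19.3

The slot axis is L1's direction at 69.0°, so u = (cos 69.0°, sin 69.0°) = (0.358, 0.934) and n = (−sin 69.0°, cos 69.0°) = (-0.934, 0.358). M is at the origin and P lies 43.8 along u from M, so P = 43.8·u = (15.7, 40.9). Tangency of A1 to both parallel lines with radius 3.9 puts J and R at M ± 3.9·n: J = (-3.64, 1.40), R = (3.64, -1.40). Equal radii place B and E the same way about P: B = P + 3.9·n = (12.1, 42.3), E = P − 3.9·n = (19.3, 39.5). So E.x = 19.3.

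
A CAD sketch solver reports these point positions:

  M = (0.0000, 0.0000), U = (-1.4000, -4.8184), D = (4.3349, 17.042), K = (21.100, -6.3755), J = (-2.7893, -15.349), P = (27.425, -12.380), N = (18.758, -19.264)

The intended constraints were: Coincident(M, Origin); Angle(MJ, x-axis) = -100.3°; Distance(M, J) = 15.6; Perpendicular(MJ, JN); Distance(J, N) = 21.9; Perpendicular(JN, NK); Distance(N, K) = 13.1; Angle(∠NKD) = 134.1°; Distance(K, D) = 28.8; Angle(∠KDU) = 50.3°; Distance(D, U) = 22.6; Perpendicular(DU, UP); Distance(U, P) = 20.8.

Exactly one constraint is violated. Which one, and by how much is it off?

Distance(U, P) = 20.8 — off by 9.00.

M = (0.00, 0.00) ✓; MJ at -100.3° ✓; |MJ| = 15.60 ✓; ∠(MJ, JN) = 90.00° ✓; |JN| = 21.90 ✓; ∠(JN, NK) = 90.00° ✓; |NK| = 13.10 ✓; ∠NKD = 134.1° ✓; |KD| = 28.80 ✓; ∠KDU = 50.30° ✓; |DU| = 22.60 ✓; ∠(DU, UP) = 90.00° ✓; |UP| = 29.80 ✗.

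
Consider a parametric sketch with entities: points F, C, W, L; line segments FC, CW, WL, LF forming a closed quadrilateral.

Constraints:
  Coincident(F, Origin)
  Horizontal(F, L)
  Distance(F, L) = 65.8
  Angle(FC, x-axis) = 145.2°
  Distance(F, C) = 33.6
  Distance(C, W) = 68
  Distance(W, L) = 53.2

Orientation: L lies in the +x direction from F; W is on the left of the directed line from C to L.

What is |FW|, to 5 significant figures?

56.620

F is at the origin; F and L share the same y with |FL| = 65.8 and L in +x, so L = (65.8, 0). FC runs at 145.2° with |FC| = 33.6, so C = (-27.591, 19.176). W is determined by |CW| = 68.0 and |WL| = 53.2 together: it lies at the intersection of circle(C, 68.0) and circle(L, 53.2). With |CL| = 95.339, the foot of the radical line on CL is 57.077 from C and the perpendicular offset is √(68.0² − 57.077²) = 36.963. Taking the left-of-CL solution: W = (35.754, 43.903).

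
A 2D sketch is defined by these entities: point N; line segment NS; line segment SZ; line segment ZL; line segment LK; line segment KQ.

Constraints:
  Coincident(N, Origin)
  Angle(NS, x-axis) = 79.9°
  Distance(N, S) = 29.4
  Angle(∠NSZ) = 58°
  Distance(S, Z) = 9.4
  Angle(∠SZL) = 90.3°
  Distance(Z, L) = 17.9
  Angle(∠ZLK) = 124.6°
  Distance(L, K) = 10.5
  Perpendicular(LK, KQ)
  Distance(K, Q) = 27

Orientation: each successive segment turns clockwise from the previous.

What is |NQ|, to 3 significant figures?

38.0

∠ZLK = 124.6° gives LK at 173° from the x-axis; with |LK| = 10.5, K = (-10.2, 10.6). The perpendicularity gives KQ at right angles to LK, so KQ runs at 82.8°; with |KQ| = 27.0, Q = (-6.83, 37.4). Then |NQ| = |Q − N| = 38.0.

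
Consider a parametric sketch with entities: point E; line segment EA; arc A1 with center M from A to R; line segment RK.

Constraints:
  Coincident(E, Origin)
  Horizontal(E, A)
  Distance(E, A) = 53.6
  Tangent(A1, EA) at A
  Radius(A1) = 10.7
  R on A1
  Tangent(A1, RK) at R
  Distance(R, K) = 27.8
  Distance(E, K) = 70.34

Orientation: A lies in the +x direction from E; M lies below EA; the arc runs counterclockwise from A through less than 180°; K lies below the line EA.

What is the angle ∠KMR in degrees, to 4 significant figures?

68.95°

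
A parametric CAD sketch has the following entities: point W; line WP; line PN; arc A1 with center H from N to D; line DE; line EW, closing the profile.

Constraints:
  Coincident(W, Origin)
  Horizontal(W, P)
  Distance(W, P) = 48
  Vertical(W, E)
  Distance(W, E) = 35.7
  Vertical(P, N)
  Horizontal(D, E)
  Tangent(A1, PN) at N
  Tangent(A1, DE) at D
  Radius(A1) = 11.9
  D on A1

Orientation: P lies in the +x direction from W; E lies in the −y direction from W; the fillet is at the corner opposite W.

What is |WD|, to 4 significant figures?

50.77

The virtual corner opposite W is at (48.00, -35.70). Since A1 is tangent to PN there, HN ⟂ PN and tangency of A1 to DE means the radius HD is perpendicular to DE, with radius 11.9, so the center H sits 11.9 in from both sides at H = (36.10, -23.80). That places the tangent points at N = (48.00, -23.80) on PN and D = (36.10, -35.70) on DE. Then |WD| = |D − W| = 50.77.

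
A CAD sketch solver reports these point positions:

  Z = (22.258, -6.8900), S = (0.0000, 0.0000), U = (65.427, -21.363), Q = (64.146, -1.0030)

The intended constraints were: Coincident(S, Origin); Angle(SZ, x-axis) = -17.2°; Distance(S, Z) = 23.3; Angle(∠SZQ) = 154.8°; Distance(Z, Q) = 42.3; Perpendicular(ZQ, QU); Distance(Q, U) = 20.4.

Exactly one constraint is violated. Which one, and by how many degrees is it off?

Perpendicular(ZQ, QU) — off by 4.40°.

S = (0.00, 0.00) ✓; SZ at -17.20° ✓; |SZ| = 23.30 ✓; ∠SZQ = 154.8° ✓; |ZQ| = 42.30 ✓; ∠(ZQ, QU) = 94.40° ✗; |QU| = 20.40 ✓.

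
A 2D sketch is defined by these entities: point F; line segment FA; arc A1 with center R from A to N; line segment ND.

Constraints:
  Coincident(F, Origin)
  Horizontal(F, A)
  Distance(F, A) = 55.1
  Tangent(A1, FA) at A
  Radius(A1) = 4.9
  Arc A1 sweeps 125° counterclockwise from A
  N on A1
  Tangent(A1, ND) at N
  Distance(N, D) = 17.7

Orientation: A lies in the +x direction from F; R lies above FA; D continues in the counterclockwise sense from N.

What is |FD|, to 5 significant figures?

53.763

F is at the origin; FA is horizontal with |FA| = 55.1 and A on the +x side, so A = (55.100, 0.0000). A1 meets FA tangentially, so RA is at right angles to FA, so R = A + (0, 4.9) = (55.100, 4.9000). On A1, A sits at bearing -90° from R; a 125° counterclockwise sweep puts N at bearing 35°, so N = R + 4.9·(cos 35°, sin 35°) = (59.114, 7.7105). Since A1 is tangent to ND there, RN ⟂ ND, so ND runs along (−sin 35°, cos 35°); with |ND| = 17.7, D = (48.962, 22.210). Then |FD| = |D − F| = 53.763.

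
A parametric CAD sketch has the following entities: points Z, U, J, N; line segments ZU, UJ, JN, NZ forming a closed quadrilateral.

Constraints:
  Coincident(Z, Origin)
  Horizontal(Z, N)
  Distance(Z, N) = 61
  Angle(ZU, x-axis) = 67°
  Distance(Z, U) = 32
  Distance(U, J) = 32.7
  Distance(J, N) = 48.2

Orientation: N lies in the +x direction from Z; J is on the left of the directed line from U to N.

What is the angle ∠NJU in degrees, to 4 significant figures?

86.85°

Z is at the origin; ZN is horizontal with |ZN| = 61.0 and N in +x, so N = (61.0, 0). ZU runs at 67.0° with |ZU| = 32.0, so U = (12.50, 29.46). J is determined by |UJ| = 32.7 and |JN| = 48.2 together: it lies at the intersection of circle(U, 32.7) and circle(N, 48.2). With |UN| = 56.74, the foot of the radical line on UN is 17.32 from U and the perpendicular offset is √(32.7² − 17.32²) = 27.74. Taking the left-of-UN solution: J = (41.71, 44.17).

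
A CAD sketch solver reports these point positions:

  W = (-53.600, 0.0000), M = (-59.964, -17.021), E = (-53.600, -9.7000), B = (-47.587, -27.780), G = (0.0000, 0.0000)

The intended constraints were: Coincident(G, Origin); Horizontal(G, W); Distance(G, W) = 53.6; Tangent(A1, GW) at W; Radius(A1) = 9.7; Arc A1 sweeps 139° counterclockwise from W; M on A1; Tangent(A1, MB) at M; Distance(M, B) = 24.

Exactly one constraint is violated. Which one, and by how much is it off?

Distance(M, B) = 24 — off by 7.60.

G = (0.00, 0.00) ✓; G.y = 0.00, W.y = 0.00 ✓; |GW| = 53.60 ✓; ∠(EW, WG) = 90.00° ✓; |EW| = 9.700 ✓; bearing(E→M) − bearing(E→W) = 139.0° ✓; |EM| = 9.700 ✓; ∠(EM, MB) = 90.00° ✓; |MB| = 16.40 ✗.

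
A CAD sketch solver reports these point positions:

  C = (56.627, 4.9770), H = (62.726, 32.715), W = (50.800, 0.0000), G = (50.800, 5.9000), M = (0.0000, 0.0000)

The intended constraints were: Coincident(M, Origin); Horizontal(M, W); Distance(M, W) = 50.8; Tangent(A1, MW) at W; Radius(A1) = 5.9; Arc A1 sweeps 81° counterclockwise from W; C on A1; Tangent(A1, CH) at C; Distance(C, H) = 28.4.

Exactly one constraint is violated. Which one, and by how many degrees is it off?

Tangent(A1, CH) at C — off by 3.40°.

M = (0.00, 0.00) ✓; M.y = 0.00, W.y = 0.00 ✓; |MW| = 50.80 ✓; ∠(GW, WM) = 90.00° ✓; |GW| = 5.900 ✓; bearing(G→C) − bearing(G→W) = 81.00° ✓; |GC| = 5.900 ✓; ∠(GC, CH) = 93.40° ✗; |CH| = 28.40 ✓.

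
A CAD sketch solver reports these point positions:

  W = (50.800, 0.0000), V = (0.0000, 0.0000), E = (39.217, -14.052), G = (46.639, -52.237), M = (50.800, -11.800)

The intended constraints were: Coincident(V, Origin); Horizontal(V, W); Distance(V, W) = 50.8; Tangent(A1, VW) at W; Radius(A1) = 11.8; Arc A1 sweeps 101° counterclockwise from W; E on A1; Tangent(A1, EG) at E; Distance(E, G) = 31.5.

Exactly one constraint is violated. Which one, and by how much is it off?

Distance(E, G) = 31.5 — off by 7.40.

V = (0.00, 0.00) ✓; V.y = 0.00, W.y = 0.00 ✓; |VW| = 50.80 ✓; ∠(MW, WV) = 90.00° ✓; |MW| = 11.80 ✓; bearing(M→E) − bearing(M→W) = 101.0° ✓; |ME| = 11.80 ✓; ∠(ME, EG) = 90.00° ✓; |EG| = 38.90 ✗.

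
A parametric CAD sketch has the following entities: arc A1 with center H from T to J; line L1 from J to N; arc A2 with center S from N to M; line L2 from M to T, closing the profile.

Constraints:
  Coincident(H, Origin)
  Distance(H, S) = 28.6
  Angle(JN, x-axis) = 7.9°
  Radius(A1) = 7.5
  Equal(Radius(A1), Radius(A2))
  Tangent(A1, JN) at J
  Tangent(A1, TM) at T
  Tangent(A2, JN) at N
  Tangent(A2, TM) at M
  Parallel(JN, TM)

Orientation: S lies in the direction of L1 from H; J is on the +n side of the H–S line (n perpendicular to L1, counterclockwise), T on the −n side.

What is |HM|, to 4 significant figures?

29.57

Tangency of A1 to both parallel lines with radius 7.5 puts J and T at H ± 7.5·n: J = (-1.031, 7.429), T = (1.031, -7.429). Equal radii place N and M the same way about S: N = S + 7.5·n = (27.30, 11.36), M = S − 7.5·n = (29.36, -3.498). Then |HM| = |M − H| = 29.57.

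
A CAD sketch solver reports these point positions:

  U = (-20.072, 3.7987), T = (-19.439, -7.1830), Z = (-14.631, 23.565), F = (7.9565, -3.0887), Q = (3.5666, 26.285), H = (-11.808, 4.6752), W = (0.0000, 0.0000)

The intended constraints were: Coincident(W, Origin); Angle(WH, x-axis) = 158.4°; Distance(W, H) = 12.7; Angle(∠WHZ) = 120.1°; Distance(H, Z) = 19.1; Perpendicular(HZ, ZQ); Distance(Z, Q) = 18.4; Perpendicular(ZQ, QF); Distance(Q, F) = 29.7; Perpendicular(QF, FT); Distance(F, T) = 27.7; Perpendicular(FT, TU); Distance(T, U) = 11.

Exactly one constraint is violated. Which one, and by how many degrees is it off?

Perpendicular(FT, TU) — off by 5.20°.

W = (0.00, 0.00) ✓; WH at 158.4° ✓; |WH| = 12.70 ✓; ∠WHZ = 120.1° ✓; |HZ| = 19.10 ✓; ∠(HZ, ZQ) = 90.00° ✓; |ZQ| = 18.40 ✓; ∠(ZQ, QF) = 90.00° ✓; |QF| = 29.70 ✓; ∠(QF, FT) = 90.00° ✓; |FT| = 27.70 ✓; ∠(FT, TU) = 95.20° ✗; |TU| = 11.00 ✓.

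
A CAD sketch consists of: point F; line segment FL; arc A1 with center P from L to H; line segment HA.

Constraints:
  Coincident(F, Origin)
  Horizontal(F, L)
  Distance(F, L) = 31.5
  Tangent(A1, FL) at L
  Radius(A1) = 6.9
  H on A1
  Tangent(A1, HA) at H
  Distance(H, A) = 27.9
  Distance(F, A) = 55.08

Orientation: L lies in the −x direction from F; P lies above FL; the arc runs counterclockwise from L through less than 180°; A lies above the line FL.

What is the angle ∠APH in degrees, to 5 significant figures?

76.109°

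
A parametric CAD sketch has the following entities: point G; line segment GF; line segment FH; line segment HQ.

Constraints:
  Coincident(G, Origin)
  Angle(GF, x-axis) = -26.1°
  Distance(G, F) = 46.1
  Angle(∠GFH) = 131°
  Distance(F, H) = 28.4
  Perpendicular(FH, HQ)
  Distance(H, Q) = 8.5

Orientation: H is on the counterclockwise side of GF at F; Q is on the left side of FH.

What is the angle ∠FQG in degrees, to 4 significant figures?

40.81°

G is at the origin; GF runs at -26.1° with length 46.1, so F = 46.1·(cos -26.1°, sin -26.1°) = (41.40, -20.28). ∠GFH = 131.0°, so FH runs at -26.1° + (180° − 131.0°) = 22.90° from the x-axis; with |FH| = 28.4, H = F + 28.4·(cos 22.90°, sin 22.90°) = (67.56, -9.230). FH ⟂ HQ; with |HQ| = 8.5 on the left of FH, Q = H + 8.5·(-0.3891, 0.9212) = (64.25, -1.400). Then cos ∠FQG = QF·QG / (|QF||QG|), giving 40.81°.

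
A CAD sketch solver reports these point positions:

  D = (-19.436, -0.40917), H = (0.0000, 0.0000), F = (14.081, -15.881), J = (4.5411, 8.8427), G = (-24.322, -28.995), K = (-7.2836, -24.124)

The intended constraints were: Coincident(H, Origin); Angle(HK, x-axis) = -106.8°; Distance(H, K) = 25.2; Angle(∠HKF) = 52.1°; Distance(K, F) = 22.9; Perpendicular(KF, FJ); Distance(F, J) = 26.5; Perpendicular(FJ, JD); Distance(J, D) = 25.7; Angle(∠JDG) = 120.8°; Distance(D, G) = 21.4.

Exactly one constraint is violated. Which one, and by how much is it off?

Distance(D, G) = 21.4 — off by 7.60.

H = (0.00, 0.00) ✓; HK at -106.8° ✓; |HK| = 25.20 ✓; ∠HKF = 52.10° ✓; |KF| = 22.90 ✓; ∠(KF, FJ) = 90.00° ✓; |FJ| = 26.50 ✓; ∠(FJ, JD) = 90.00° ✓; |JD| = 25.70 ✓; ∠JDG = 120.8° ✓; |DG| = 29.00 ✗.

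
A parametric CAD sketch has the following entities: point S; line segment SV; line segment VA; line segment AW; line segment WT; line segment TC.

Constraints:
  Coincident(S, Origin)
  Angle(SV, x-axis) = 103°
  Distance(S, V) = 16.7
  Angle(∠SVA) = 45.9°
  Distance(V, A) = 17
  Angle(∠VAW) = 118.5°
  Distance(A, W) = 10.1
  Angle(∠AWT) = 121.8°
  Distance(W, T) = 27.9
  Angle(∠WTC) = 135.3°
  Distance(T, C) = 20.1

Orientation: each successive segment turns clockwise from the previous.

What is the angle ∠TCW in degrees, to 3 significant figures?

26.2°

∠AWT = 121.8° gives WT at -151° from the x-axis; with |WT| = 27.9, T = (-14.0, -16.2). ∠WTC = 135.3° gives TC at 164° from the x-axis; with |TC| = 20.1, C = (-33.4, -10.8). Then cos ∠TCW = CT·CW / (|CT||CW|), giving 26.2°.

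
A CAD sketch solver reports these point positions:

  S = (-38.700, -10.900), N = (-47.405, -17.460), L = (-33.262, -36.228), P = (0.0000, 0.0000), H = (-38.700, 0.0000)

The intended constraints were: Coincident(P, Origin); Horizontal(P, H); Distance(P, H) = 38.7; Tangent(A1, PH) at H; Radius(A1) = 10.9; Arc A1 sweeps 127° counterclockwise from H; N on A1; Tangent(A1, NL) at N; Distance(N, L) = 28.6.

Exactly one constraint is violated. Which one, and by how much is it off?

Distance(N, L) = 28.6 — off by 5.10.

P = (0.00, 0.00) ✓; P.y = 0.00, H.y = 0.00 ✓; |PH| = 38.70 ✓; ∠(SH, HP) = 90.00° ✓; |SH| = 10.90 ✓; bearing(S→N) − bearing(S→H) = 127.0° ✓; |SN| = 10.90 ✓; ∠(SN, NL) = 90.00° ✓; |NL| = 23.50 ✗.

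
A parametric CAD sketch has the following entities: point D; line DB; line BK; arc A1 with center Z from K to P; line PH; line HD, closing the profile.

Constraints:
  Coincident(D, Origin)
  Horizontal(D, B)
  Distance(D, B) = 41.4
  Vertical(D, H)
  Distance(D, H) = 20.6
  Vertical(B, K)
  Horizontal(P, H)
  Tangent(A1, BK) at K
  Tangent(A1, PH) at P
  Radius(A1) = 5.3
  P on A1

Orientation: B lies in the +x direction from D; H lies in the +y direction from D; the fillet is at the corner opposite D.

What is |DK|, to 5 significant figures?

44.137

The virtual corner opposite D is at (41.400, 20.600). Since A1 is tangent to BK there, ZK ⟂ BK and since A1 is tangent to PH there, ZP ⟂ PH, with radius 5.3, so the center Z sits 5.3 in from both sides at Z = (36.100, 15.300). That places the tangent points at K = (41.400, 15.300) on BK and P = (36.100, 20.600) on PH. Then |DK| = |K − D| = 44.137.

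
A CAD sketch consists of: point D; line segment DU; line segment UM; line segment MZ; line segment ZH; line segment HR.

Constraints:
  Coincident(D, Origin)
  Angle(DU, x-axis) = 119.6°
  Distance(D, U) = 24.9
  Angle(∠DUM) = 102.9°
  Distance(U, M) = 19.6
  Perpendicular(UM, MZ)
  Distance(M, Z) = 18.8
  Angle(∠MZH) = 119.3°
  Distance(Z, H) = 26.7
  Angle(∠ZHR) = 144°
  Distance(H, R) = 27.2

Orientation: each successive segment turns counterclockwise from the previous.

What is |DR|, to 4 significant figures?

25.53

D is at the origin; DU runs at 119.6° with length 24.9, so U = (-12.30, 21.65). ∠DUM = 102.9° gives UM at -163.3° from the x-axis; with |UM| = 19.6, M = (-31.07, 16.02). The perpendicularity gives MZ at right angles to UM, so MZ runs at -73.30°; with |MZ| = 18.8, Z = (-25.67, -1.989). ∠MZH = 119.3° gives ZH at -12.60° from the x-axis; with |ZH| = 26.7, H = (0.3869, -7.813). ∠ZHR = 144.0° gives HR at 23.40° from the x-axis; with |HR| = 27.2, R = (25.35, 2.989). Then |DR| = |R − D| = 25.53.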